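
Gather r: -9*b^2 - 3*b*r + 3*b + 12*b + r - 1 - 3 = -9*b^2 + 15*b + r*(1 - 3*b) - 4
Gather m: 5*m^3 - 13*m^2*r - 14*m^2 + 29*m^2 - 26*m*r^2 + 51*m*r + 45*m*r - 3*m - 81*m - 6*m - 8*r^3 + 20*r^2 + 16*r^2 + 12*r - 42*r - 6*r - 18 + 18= 5*m^3 + m^2*(15 - 13*r) + m*(-26*r^2 + 96*r - 90) - 8*r^3 + 36*r^2 - 36*r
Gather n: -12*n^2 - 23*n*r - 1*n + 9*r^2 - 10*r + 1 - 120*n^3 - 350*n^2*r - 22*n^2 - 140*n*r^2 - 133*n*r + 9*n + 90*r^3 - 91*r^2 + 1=-120*n^3 + n^2*(-350*r - 34) + n*(-140*r^2 - 156*r + 8) + 90*r^3 - 82*r^2 - 10*r + 2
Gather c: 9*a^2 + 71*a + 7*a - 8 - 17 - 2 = 9*a^2 + 78*a - 27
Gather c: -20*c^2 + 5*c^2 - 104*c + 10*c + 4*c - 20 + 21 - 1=-15*c^2 - 90*c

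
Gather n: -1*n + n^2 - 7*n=n^2 - 8*n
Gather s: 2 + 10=12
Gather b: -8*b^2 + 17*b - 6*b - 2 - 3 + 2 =-8*b^2 + 11*b - 3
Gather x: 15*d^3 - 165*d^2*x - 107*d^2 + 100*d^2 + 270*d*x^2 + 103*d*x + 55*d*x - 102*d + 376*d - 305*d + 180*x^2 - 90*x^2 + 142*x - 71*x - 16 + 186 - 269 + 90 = 15*d^3 - 7*d^2 - 31*d + x^2*(270*d + 90) + x*(-165*d^2 + 158*d + 71) - 9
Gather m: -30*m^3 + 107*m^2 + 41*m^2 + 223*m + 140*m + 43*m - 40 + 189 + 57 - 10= -30*m^3 + 148*m^2 + 406*m + 196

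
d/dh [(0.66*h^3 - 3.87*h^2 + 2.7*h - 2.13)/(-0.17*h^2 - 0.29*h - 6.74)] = (-0.1122*h^4 - 0.3828*h^3 - 11.7639*h^2 + 51.4434*h - 18.8157)/(0.0289*h^4 + 0.0986*h^3 + 2.3757*h^2 + 3.9092*h + 45.4276)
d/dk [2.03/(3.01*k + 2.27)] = -6.1103/(3.01*k + 2.27)^2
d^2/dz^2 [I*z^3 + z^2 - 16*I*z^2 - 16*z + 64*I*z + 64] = 6*I*z + 2 - 32*I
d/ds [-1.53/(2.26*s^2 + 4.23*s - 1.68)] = (6.9156*s + 6.4719)/(2.26*s^2 + 4.23*s - 1.68)^2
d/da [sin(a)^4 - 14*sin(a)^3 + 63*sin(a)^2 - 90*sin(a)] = 2*(2*sin(a)^3 - 21*sin(a)^2 + 63*sin(a) - 45)*cos(a)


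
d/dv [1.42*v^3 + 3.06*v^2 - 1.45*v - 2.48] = 4.26*v^2 + 6.12*v - 1.45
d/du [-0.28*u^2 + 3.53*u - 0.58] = 3.53 - 0.56*u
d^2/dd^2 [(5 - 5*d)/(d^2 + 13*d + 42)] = 10*(-(d - 1)*(2*d + 13)^2 + 3*(d + 4)*(d^2 + 13*d + 42))/(d^2 + 13*d + 42)^3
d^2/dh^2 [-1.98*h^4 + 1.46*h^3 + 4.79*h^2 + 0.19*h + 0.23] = -23.76*h^2 + 8.76*h + 9.58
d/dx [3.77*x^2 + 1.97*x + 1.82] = 7.54*x + 1.97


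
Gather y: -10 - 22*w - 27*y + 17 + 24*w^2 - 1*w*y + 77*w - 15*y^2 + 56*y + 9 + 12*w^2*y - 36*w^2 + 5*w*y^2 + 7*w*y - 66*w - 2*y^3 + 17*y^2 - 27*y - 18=-12*w^2 - 11*w - 2*y^3 + y^2*(5*w + 2) + y*(12*w^2 + 6*w + 2) - 2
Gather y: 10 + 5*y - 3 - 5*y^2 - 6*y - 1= -5*y^2 - y + 6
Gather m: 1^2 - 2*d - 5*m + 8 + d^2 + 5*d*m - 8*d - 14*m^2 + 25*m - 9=d^2 - 10*d - 14*m^2 + m*(5*d + 20)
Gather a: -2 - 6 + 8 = 0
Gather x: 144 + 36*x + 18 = 36*x + 162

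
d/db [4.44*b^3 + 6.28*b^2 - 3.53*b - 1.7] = 13.32*b^2 + 12.56*b - 3.53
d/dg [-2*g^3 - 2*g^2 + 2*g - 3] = -6*g^2 - 4*g + 2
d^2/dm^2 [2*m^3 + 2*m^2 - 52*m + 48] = 12*m + 4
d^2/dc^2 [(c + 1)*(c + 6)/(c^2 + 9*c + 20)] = 4*(-c^3 - 21*c^2 - 129*c - 247)/(c^6 + 27*c^5 + 303*c^4 + 1809*c^3 + 6060*c^2 + 10800*c + 8000)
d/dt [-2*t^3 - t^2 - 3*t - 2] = -6*t^2 - 2*t - 3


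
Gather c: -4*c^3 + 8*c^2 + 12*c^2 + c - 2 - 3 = -4*c^3 + 20*c^2 + c - 5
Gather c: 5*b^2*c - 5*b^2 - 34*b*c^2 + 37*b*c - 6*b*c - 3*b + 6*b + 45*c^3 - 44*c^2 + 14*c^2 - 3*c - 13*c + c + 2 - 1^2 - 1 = -5*b^2 + 3*b + 45*c^3 + c^2*(-34*b - 30) + c*(5*b^2 + 31*b - 15)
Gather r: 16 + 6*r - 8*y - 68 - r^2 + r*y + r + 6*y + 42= -r^2 + r*(y + 7) - 2*y - 10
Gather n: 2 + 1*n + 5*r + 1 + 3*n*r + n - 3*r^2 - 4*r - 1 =n*(3*r + 2) - 3*r^2 + r + 2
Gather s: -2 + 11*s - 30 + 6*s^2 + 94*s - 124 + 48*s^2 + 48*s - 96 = 54*s^2 + 153*s - 252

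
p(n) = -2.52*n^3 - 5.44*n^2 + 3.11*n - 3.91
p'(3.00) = -97.57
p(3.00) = -111.58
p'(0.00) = 3.11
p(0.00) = -3.91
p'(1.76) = -39.46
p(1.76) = -29.03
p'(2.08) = -52.23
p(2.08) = -43.65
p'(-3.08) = -35.10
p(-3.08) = 8.53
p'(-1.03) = 6.30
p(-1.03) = -10.13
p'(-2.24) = -10.45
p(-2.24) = -9.85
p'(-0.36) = 6.05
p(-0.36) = -5.62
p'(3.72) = -141.98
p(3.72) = -197.35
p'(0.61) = -6.34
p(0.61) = -4.61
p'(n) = -7.56*n^2 - 10.88*n + 3.11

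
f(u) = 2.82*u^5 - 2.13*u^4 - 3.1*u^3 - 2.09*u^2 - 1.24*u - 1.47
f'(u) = 14.1*u^4 - 8.52*u^3 - 9.3*u^2 - 4.18*u - 1.24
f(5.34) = 9973.18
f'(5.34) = 9879.14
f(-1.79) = -61.86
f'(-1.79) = 170.06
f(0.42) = -2.62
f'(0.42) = -4.83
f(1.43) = -8.63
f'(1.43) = 7.81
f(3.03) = 430.03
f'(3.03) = 852.18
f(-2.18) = -163.53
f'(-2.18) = 370.40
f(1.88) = 7.83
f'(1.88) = 77.56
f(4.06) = 2283.69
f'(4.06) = 3089.40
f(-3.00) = -790.65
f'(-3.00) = 1299.74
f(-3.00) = -790.65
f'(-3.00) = 1299.74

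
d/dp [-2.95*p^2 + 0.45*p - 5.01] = 0.45 - 5.9*p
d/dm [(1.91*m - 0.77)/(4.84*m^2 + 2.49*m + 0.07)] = (-9.2444*m^2 + 7.4536*m + 2.051)/(23.4256*m^4 + 24.1032*m^3 + 6.8777*m^2 + 0.3486*m + 0.0049)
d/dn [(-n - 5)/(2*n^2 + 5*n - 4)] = (-2*n^2 - 5*n + (n + 5)*(4*n + 5) + 4)/(2*n^2 + 5*n - 4)^2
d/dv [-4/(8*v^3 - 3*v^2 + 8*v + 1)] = 8*(12*v^2 - 3*v + 4)/(8*v^3 - 3*v^2 + 8*v + 1)^2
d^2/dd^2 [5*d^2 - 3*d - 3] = 10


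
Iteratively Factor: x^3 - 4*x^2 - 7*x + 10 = (x + 2)*(x^2 - 6*x + 5) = (x - 1)*(x + 2)*(x - 5)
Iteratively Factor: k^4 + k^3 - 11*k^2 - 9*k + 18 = (k - 1)*(k^3 + 2*k^2 - 9*k - 18) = (k - 3)*(k - 1)*(k^2 + 5*k + 6) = (k - 3)*(k - 1)*(k + 2)*(k + 3)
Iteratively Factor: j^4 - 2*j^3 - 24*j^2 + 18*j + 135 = (j + 3)*(j^3 - 5*j^2 - 9*j + 45) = (j - 3)*(j + 3)*(j^2 - 2*j - 15) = (j - 5)*(j - 3)*(j + 3)*(j + 3)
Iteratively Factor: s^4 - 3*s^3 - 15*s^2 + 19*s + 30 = (s - 5)*(s^3 + 2*s^2 - 5*s - 6) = (s - 5)*(s + 1)*(s^2 + s - 6) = (s - 5)*(s - 2)*(s + 1)*(s + 3)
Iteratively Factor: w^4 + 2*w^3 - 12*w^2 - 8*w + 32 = (w + 4)*(w^3 - 2*w^2 - 4*w + 8) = (w - 2)*(w + 4)*(w^2 - 4) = (w - 2)*(w + 2)*(w + 4)*(w - 2)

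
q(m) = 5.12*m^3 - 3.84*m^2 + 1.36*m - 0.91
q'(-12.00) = 2305.36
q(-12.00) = -9417.55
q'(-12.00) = 2305.36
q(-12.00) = -9417.55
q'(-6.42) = 683.75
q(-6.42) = -1522.71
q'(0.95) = 7.93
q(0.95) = 1.31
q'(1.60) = 28.39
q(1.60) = 12.41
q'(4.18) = 237.63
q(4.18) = 311.62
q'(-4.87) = 403.05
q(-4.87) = -689.97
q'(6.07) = 520.68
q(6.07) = 1010.94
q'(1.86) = 40.21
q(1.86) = 21.28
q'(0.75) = 4.24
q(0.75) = 0.11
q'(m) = 15.36*m^2 - 7.68*m + 1.36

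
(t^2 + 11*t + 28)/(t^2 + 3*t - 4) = (t + 7)/(t - 1)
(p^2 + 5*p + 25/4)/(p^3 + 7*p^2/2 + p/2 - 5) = (p + 5/2)/(p^2 + p - 2)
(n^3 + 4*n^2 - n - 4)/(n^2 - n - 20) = (n^2 - 1)/(n - 5)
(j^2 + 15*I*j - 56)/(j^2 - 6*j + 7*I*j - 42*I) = (j + 8*I)/(j - 6)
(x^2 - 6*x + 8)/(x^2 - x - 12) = (x - 2)/(x + 3)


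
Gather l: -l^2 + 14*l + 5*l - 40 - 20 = -l^2 + 19*l - 60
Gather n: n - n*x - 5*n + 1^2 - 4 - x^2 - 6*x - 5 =n*(-x - 4) - x^2 - 6*x - 8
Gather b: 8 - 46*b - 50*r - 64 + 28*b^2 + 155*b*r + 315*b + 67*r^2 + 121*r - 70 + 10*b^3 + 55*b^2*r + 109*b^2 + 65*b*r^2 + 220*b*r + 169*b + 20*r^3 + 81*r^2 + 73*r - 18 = 10*b^3 + b^2*(55*r + 137) + b*(65*r^2 + 375*r + 438) + 20*r^3 + 148*r^2 + 144*r - 144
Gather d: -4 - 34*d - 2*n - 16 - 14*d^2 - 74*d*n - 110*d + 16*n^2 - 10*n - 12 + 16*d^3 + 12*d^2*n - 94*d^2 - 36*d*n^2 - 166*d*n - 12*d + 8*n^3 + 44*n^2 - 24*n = 16*d^3 + d^2*(12*n - 108) + d*(-36*n^2 - 240*n - 156) + 8*n^3 + 60*n^2 - 36*n - 32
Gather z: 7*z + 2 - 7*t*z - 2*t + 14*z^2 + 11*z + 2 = -2*t + 14*z^2 + z*(18 - 7*t) + 4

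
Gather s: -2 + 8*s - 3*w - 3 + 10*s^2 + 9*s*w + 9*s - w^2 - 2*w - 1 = 10*s^2 + s*(9*w + 17) - w^2 - 5*w - 6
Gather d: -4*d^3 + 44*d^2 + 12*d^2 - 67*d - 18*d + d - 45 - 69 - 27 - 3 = -4*d^3 + 56*d^2 - 84*d - 144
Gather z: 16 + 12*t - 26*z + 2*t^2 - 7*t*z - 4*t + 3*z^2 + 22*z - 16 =2*t^2 + 8*t + 3*z^2 + z*(-7*t - 4)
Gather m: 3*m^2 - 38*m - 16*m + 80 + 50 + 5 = 3*m^2 - 54*m + 135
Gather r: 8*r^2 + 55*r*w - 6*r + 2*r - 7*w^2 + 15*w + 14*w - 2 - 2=8*r^2 + r*(55*w - 4) - 7*w^2 + 29*w - 4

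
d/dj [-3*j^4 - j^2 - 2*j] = -12*j^3 - 2*j - 2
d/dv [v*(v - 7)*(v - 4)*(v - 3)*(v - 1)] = 5*v^4 - 60*v^3 + 225*v^2 - 290*v + 84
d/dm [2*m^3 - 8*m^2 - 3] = 2*m*(3*m - 8)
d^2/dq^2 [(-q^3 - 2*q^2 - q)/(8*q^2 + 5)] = 2*(-24*q^3 + 240*q^2 + 45*q - 50)/(512*q^6 + 960*q^4 + 600*q^2 + 125)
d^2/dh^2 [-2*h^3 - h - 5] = -12*h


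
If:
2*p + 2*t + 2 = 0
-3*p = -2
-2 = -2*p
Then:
No Solution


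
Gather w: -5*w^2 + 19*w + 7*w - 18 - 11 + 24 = -5*w^2 + 26*w - 5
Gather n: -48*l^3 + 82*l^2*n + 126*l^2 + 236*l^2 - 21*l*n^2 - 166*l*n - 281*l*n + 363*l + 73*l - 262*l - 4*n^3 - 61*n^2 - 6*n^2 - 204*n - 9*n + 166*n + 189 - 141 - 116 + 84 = -48*l^3 + 362*l^2 + 174*l - 4*n^3 + n^2*(-21*l - 67) + n*(82*l^2 - 447*l - 47) + 16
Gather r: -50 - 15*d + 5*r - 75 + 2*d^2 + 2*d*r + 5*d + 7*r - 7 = 2*d^2 - 10*d + r*(2*d + 12) - 132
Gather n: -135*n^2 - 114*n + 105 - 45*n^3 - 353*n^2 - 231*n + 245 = -45*n^3 - 488*n^2 - 345*n + 350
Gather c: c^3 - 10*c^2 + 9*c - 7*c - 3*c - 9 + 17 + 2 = c^3 - 10*c^2 - c + 10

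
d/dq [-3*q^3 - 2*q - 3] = -9*q^2 - 2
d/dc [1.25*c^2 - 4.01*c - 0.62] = 2.5*c - 4.01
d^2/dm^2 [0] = 0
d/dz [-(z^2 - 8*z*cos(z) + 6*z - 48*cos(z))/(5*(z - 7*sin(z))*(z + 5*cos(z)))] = (2*(z - 7*sin(z))*(z + 5*cos(z))*(-4*z*sin(z) - z - 24*sin(z) + 4*cos(z) - 3) - (z - 7*sin(z))*(5*sin(z) - 1)*(z^2 - 8*z*cos(z) + 6*z - 48*cos(z)) - (z + 5*cos(z))*(7*cos(z) - 1)*(z^2 - 8*z*cos(z) + 6*z - 48*cos(z)))/(5*(z - 7*sin(z))^2*(z + 5*cos(z))^2)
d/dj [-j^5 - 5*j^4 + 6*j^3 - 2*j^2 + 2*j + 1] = -5*j^4 - 20*j^3 + 18*j^2 - 4*j + 2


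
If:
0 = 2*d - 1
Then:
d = 1/2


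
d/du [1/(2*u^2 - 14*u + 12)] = (7/2 - u)/(u^2 - 7*u + 6)^2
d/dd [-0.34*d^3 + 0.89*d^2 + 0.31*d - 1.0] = -1.02*d^2 + 1.78*d + 0.31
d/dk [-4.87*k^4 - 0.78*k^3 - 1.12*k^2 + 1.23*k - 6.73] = -19.48*k^3 - 2.34*k^2 - 2.24*k + 1.23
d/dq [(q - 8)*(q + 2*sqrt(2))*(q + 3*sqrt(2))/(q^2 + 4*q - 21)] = (q^4 + 8*q^3 - 107*q^2 + 60*sqrt(2)*q^2 - 210*sqrt(2)*q + 528*q + 132 + 840*sqrt(2))/(q^4 + 8*q^3 - 26*q^2 - 168*q + 441)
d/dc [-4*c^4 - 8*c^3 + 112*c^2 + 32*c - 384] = -16*c^3 - 24*c^2 + 224*c + 32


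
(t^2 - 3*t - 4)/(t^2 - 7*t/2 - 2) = 2*(t + 1)/(2*t + 1)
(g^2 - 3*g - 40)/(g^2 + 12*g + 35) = (g - 8)/(g + 7)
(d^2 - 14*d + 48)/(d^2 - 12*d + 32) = (d - 6)/(d - 4)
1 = 1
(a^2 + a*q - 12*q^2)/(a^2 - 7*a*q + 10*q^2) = (a^2 + a*q - 12*q^2)/(a^2 - 7*a*q + 10*q^2)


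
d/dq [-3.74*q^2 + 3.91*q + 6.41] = 3.91 - 7.48*q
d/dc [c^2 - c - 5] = 2*c - 1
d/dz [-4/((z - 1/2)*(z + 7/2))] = 64*(2*z + 3)/((2*z - 1)^2*(2*z + 7)^2)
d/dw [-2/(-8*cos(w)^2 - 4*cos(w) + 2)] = 2*(4*cos(w) + 1)*sin(w)/(4*cos(w)^2 + 2*cos(w) - 1)^2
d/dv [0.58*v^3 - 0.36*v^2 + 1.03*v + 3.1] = 1.74*v^2 - 0.72*v + 1.03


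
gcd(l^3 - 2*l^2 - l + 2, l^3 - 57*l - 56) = l + 1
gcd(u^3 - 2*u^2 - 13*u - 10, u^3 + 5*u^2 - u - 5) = u + 1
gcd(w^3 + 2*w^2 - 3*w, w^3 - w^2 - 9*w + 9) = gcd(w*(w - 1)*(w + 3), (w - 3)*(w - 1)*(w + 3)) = w^2 + 2*w - 3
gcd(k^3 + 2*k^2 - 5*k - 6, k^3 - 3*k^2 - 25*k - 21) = k^2 + 4*k + 3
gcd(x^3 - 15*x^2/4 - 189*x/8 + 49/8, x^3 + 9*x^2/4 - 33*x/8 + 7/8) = x^2 + 13*x/4 - 7/8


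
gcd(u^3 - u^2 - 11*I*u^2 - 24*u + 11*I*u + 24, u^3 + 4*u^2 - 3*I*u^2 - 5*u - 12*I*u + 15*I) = u^2 + u*(-1 - 3*I) + 3*I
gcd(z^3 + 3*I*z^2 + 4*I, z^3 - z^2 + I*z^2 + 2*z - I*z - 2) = z^2 + I*z + 2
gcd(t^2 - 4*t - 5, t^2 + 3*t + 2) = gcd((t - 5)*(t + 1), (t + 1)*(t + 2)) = t + 1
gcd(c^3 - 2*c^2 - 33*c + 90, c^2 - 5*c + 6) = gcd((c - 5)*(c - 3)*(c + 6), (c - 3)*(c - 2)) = c - 3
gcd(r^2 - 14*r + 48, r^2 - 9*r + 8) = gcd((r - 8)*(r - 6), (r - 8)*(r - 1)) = r - 8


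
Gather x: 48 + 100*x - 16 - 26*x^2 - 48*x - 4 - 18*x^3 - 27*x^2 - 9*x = -18*x^3 - 53*x^2 + 43*x + 28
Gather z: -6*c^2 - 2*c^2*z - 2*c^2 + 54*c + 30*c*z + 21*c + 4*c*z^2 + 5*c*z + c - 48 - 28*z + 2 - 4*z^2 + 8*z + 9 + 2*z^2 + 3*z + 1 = -8*c^2 + 76*c + z^2*(4*c - 2) + z*(-2*c^2 + 35*c - 17) - 36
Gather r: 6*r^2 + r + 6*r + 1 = 6*r^2 + 7*r + 1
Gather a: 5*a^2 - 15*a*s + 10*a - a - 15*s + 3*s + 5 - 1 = 5*a^2 + a*(9 - 15*s) - 12*s + 4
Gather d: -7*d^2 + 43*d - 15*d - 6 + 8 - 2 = -7*d^2 + 28*d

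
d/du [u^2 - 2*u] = 2*u - 2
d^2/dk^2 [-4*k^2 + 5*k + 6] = -8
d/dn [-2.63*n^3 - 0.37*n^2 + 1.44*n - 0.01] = -7.89*n^2 - 0.74*n + 1.44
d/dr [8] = 0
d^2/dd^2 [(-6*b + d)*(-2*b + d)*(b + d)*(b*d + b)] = 2*b*(4*b^2 - 21*b*d - 7*b + 6*d^2 + 3*d)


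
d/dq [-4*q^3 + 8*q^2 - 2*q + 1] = -12*q^2 + 16*q - 2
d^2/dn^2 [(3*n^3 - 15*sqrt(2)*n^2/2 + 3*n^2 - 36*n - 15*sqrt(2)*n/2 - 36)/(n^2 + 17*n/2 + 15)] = 36*(25*sqrt(2)*n^3 + 49*n^3 + 150*sqrt(2)*n^2 + 402*n^2 + 150*sqrt(2)*n + 1212*n - 325*sqrt(2) + 1424)/(8*n^6 + 204*n^5 + 2094*n^4 + 11033*n^3 + 31410*n^2 + 45900*n + 27000)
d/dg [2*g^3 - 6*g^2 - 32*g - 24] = 6*g^2 - 12*g - 32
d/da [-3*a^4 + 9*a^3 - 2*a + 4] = -12*a^3 + 27*a^2 - 2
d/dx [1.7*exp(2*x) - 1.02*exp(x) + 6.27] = (3.4*exp(x) - 1.02)*exp(x)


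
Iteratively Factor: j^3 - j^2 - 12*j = (j - 4)*(j^2 + 3*j) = (j - 4)*(j + 3)*(j)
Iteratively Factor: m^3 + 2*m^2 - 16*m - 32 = (m + 4)*(m^2 - 2*m - 8) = (m + 2)*(m + 4)*(m - 4)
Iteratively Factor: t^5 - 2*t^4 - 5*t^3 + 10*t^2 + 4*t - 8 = (t - 2)*(t^4 - 5*t^2 + 4) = (t - 2)*(t + 2)*(t^3 - 2*t^2 - t + 2) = (t - 2)*(t - 1)*(t + 2)*(t^2 - t - 2) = (t - 2)*(t - 1)*(t + 1)*(t + 2)*(t - 2)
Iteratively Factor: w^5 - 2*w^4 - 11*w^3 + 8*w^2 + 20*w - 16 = (w - 1)*(w^4 - w^3 - 12*w^2 - 4*w + 16) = (w - 1)*(w + 2)*(w^3 - 3*w^2 - 6*w + 8) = (w - 4)*(w - 1)*(w + 2)*(w^2 + w - 2) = (w - 4)*(w - 1)^2*(w + 2)*(w + 2)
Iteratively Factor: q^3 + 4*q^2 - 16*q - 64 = (q + 4)*(q^2 - 16) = (q + 4)^2*(q - 4)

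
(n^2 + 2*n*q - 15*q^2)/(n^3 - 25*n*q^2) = (-n + 3*q)/(n*(-n + 5*q))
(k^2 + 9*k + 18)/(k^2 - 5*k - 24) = (k + 6)/(k - 8)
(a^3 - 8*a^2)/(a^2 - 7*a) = a*(a - 8)/(a - 7)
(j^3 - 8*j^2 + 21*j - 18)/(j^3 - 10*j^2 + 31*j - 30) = (j - 3)/(j - 5)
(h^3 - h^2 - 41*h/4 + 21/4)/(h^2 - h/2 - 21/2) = h - 1/2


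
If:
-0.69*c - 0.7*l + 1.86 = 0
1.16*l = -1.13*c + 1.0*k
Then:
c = 2.69565217391304 - 1.01449275362319*l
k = 0.0136231884057971*l + 3.04608695652174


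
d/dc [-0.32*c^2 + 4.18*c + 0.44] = 4.18 - 0.64*c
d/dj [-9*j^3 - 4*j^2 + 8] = j*(-27*j - 8)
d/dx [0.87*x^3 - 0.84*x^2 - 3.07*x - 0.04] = 2.61*x^2 - 1.68*x - 3.07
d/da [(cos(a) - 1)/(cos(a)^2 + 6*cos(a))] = (sin(a) - 6*sin(a)/cos(a)^2 - 2*tan(a))/(cos(a) + 6)^2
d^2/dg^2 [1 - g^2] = -2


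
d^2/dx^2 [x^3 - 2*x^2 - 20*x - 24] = 6*x - 4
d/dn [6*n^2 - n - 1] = 12*n - 1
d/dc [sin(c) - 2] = cos(c)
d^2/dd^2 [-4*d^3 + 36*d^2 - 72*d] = 72 - 24*d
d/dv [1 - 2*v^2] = -4*v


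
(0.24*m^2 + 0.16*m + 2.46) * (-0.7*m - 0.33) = -0.168*m^3 - 0.1912*m^2 - 1.7748*m - 0.8118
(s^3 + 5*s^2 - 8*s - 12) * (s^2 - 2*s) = s^5 + 3*s^4 - 18*s^3 + 4*s^2 + 24*s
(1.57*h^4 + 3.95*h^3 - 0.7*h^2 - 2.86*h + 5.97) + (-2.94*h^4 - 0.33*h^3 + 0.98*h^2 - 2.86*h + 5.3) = -1.37*h^4 + 3.62*h^3 + 0.28*h^2 - 5.72*h + 11.27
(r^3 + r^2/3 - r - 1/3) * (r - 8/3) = r^4 - 7*r^3/3 - 17*r^2/9 + 7*r/3 + 8/9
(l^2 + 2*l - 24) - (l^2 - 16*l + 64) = 18*l - 88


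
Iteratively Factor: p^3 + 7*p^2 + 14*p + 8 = (p + 4)*(p^2 + 3*p + 2) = (p + 1)*(p + 4)*(p + 2)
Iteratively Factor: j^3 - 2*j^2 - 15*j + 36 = (j - 3)*(j^2 + j - 12) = (j - 3)^2*(j + 4)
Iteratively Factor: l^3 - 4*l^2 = (l)*(l^2 - 4*l) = l*(l - 4)*(l)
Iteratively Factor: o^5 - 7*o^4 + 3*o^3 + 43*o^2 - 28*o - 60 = (o - 5)*(o^4 - 2*o^3 - 7*o^2 + 8*o + 12) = (o - 5)*(o - 3)*(o^3 + o^2 - 4*o - 4) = (o - 5)*(o - 3)*(o - 2)*(o^2 + 3*o + 2) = (o - 5)*(o - 3)*(o - 2)*(o + 1)*(o + 2)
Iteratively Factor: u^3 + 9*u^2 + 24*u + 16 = (u + 4)*(u^2 + 5*u + 4) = (u + 4)^2*(u + 1)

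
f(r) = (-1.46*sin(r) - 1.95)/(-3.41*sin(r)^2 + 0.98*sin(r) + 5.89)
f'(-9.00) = 0.08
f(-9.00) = -0.27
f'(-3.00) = 0.15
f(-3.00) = -0.31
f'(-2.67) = 0.07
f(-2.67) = -0.27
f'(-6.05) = -0.28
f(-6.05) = -0.39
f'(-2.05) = -0.10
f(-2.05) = -0.28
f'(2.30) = 0.58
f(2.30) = -0.64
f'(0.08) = -0.22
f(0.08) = -0.35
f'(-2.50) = 0.02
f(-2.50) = -0.26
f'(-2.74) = 0.08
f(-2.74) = -0.28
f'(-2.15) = -0.07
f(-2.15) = -0.27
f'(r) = (6.82*sin(r)*cos(r) - 0.98*cos(r))*(-1.46*sin(r) - 1.95)/(-3.41*sin(r)^2 + 0.98*sin(r) + 5.89)^2 - 1.46*cos(r)/(-3.41*sin(r)^2 + 0.98*sin(r) + 5.89) = (-13.299*sin(r) + 2.4893*cos(2*r) - 9.1777)*cos(r)/(-3.41*sin(r)^2 + 0.98*sin(r) + 5.89)^2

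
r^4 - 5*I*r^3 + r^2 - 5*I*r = r*(r - 5*I)*(r - I)*(r + I)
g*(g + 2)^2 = g^3 + 4*g^2 + 4*g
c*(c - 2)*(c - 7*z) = c^3 - 7*c^2*z - 2*c^2 + 14*c*z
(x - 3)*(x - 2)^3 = x^4 - 9*x^3 + 30*x^2 - 44*x + 24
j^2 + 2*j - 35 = (j - 5)*(j + 7)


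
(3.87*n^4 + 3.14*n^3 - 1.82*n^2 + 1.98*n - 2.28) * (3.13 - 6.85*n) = -26.5095*n^5 - 9.3959*n^4 + 22.2952*n^3 - 19.2596*n^2 + 21.8154*n - 7.1364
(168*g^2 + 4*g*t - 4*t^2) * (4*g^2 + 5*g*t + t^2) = 672*g^4 + 856*g^3*t + 172*g^2*t^2 - 16*g*t^3 - 4*t^4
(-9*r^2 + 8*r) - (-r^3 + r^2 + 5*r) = r^3 - 10*r^2 + 3*r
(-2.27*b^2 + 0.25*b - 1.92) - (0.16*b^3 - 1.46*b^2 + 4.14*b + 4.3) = -0.16*b^3 - 0.81*b^2 - 3.89*b - 6.22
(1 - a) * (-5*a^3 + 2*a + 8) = 5*a^4 - 5*a^3 - 2*a^2 - 6*a + 8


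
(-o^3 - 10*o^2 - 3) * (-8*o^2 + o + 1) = 8*o^5 + 79*o^4 - 11*o^3 + 14*o^2 - 3*o - 3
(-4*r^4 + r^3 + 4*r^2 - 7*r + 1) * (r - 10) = -4*r^5 + 41*r^4 - 6*r^3 - 47*r^2 + 71*r - 10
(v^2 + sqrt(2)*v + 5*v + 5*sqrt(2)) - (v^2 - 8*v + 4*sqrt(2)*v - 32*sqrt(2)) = -3*sqrt(2)*v + 13*v + 37*sqrt(2)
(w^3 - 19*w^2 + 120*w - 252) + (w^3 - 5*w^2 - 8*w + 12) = 2*w^3 - 24*w^2 + 112*w - 240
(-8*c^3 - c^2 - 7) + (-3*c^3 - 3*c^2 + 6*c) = -11*c^3 - 4*c^2 + 6*c - 7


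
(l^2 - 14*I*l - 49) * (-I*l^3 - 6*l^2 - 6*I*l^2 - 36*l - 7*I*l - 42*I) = -I*l^5 - 20*l^4 - 6*I*l^4 - 120*l^3 + 126*I*l^3 + 196*l^2 + 756*I*l^2 + 1176*l + 343*I*l + 2058*I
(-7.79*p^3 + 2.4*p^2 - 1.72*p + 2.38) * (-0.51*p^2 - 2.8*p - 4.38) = 3.9729*p^5 + 20.588*p^4 + 28.2774*p^3 - 6.9098*p^2 + 0.8696*p - 10.4244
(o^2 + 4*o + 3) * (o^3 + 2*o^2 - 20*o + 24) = o^5 + 6*o^4 - 9*o^3 - 50*o^2 + 36*o + 72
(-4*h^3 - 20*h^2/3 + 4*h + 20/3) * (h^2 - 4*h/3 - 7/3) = -4*h^5 - 4*h^4/3 + 200*h^3/9 + 152*h^2/9 - 164*h/9 - 140/9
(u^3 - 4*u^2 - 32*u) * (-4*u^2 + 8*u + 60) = -4*u^5 + 24*u^4 + 156*u^3 - 496*u^2 - 1920*u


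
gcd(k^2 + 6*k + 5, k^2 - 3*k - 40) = k + 5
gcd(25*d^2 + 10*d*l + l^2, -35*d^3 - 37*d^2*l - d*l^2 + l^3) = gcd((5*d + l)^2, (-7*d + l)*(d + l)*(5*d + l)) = 5*d + l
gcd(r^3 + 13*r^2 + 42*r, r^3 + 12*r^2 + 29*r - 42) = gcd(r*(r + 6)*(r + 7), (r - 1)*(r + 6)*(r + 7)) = r^2 + 13*r + 42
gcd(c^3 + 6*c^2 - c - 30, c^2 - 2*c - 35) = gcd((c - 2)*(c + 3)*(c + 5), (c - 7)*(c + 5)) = c + 5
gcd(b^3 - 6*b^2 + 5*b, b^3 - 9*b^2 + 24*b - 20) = b - 5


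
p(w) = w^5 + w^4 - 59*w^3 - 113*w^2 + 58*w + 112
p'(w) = 5*w^4 + 4*w^3 - 177*w^2 - 226*w + 58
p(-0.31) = 84.92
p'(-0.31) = 110.98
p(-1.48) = -32.39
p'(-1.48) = 15.80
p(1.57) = -288.18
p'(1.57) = -687.25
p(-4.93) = 1827.61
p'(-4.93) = -655.44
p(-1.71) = -28.66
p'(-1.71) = -50.35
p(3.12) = -2208.53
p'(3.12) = -1774.83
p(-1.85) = -18.43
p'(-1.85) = -96.44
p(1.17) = -65.25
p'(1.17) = -432.94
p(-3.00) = 352.00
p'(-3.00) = -560.00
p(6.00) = -7280.00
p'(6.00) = -326.00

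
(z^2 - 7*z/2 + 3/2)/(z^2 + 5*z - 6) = (2*z^2 - 7*z + 3)/(2*(z^2 + 5*z - 6))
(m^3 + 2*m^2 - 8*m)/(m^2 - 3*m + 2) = m*(m + 4)/(m - 1)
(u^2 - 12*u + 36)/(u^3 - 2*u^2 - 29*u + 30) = (u - 6)/(u^2 + 4*u - 5)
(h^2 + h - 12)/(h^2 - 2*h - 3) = (h + 4)/(h + 1)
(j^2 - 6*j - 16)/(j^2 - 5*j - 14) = (j - 8)/(j - 7)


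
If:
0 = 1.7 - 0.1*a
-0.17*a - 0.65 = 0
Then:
No Solution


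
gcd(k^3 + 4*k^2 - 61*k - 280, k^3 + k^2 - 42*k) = k + 7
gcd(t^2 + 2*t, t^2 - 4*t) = t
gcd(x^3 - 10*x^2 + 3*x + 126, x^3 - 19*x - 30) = x + 3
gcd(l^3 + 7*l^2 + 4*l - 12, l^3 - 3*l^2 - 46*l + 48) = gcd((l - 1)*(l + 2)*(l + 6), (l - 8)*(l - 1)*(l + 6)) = l^2 + 5*l - 6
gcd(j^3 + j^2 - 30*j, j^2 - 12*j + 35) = j - 5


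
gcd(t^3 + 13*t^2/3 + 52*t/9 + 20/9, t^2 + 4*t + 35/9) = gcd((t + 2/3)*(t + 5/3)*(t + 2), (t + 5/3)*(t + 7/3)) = t + 5/3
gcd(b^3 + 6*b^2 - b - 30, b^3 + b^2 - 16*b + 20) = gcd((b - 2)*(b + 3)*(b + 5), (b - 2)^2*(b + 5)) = b^2 + 3*b - 10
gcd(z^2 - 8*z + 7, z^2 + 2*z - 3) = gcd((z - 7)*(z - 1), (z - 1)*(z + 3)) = z - 1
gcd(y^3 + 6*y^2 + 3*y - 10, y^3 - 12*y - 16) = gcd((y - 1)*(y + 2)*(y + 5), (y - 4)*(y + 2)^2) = y + 2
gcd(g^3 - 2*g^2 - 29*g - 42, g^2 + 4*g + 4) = g + 2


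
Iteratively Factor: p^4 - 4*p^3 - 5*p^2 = (p + 1)*(p^3 - 5*p^2) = p*(p + 1)*(p^2 - 5*p) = p*(p - 5)*(p + 1)*(p)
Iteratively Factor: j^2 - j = (j - 1)*(j)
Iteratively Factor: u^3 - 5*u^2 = (u)*(u^2 - 5*u) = u^2*(u - 5)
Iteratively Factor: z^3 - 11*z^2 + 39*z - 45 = (z - 5)*(z^2 - 6*z + 9) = (z - 5)*(z - 3)*(z - 3)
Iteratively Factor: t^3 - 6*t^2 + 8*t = (t - 4)*(t^2 - 2*t) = t*(t - 4)*(t - 2)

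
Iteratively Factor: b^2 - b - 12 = (b - 4)*(b + 3)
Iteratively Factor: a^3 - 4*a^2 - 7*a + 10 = (a - 1)*(a^2 - 3*a - 10) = (a - 1)*(a + 2)*(a - 5)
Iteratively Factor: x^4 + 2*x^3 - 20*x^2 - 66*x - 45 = (x + 3)*(x^3 - x^2 - 17*x - 15) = (x + 3)^2*(x^2 - 4*x - 5) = (x - 5)*(x + 3)^2*(x + 1)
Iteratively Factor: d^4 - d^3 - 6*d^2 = (d + 2)*(d^3 - 3*d^2) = d*(d + 2)*(d^2 - 3*d) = d*(d - 3)*(d + 2)*(d)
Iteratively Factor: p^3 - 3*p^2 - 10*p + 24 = (p - 4)*(p^2 + p - 6) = (p - 4)*(p - 2)*(p + 3)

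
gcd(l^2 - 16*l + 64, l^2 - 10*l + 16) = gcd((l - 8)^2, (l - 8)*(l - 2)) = l - 8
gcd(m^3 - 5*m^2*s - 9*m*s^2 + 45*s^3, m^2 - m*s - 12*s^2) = m + 3*s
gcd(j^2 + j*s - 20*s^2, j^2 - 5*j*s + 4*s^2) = -j + 4*s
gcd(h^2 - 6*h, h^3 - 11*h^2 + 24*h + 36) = h - 6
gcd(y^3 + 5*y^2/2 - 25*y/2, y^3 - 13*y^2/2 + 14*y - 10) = y - 5/2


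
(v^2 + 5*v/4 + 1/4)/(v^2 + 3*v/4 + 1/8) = 2*(v + 1)/(2*v + 1)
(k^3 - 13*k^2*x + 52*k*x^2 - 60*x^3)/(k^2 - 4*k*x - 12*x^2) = (k^2 - 7*k*x + 10*x^2)/(k + 2*x)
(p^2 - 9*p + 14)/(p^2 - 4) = (p - 7)/(p + 2)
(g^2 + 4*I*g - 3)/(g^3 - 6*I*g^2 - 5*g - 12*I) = (g + 3*I)/(g^2 - 7*I*g - 12)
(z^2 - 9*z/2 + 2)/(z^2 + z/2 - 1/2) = (z - 4)/(z + 1)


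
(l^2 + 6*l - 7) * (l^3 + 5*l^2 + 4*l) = l^5 + 11*l^4 + 27*l^3 - 11*l^2 - 28*l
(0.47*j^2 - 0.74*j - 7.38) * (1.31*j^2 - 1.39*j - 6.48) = 0.6157*j^4 - 1.6227*j^3 - 11.6848*j^2 + 15.0534*j + 47.8224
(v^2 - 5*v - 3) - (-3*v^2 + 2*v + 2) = 4*v^2 - 7*v - 5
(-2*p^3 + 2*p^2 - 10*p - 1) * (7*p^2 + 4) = -14*p^5 + 14*p^4 - 78*p^3 + p^2 - 40*p - 4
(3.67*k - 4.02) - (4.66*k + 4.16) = -0.99*k - 8.18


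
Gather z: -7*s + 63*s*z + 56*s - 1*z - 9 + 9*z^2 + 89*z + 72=49*s + 9*z^2 + z*(63*s + 88) + 63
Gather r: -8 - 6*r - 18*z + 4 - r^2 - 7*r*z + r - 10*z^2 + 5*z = -r^2 + r*(-7*z - 5) - 10*z^2 - 13*z - 4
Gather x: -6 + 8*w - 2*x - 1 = 8*w - 2*x - 7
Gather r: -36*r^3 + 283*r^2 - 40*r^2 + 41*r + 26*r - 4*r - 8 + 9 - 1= -36*r^3 + 243*r^2 + 63*r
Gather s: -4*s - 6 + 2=-4*s - 4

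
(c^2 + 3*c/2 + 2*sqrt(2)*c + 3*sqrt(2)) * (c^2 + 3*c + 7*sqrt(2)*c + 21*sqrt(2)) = c^4 + 9*c^3/2 + 9*sqrt(2)*c^3 + 65*c^2/2 + 81*sqrt(2)*c^2/2 + 81*sqrt(2)*c/2 + 126*c + 126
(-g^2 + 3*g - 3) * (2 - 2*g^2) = 2*g^4 - 6*g^3 + 4*g^2 + 6*g - 6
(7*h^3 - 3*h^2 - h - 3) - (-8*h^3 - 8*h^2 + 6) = 15*h^3 + 5*h^2 - h - 9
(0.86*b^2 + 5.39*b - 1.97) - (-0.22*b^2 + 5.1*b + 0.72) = 1.08*b^2 + 0.29*b - 2.69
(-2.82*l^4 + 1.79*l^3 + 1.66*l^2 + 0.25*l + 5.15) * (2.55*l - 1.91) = -7.191*l^5 + 9.9507*l^4 + 0.8141*l^3 - 2.5331*l^2 + 12.655*l - 9.8365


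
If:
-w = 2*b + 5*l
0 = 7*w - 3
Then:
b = -5*l/2 - 3/14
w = 3/7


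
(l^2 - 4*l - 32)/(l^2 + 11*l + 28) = (l - 8)/(l + 7)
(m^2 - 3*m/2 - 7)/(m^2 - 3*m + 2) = (m^2 - 3*m/2 - 7)/(m^2 - 3*m + 2)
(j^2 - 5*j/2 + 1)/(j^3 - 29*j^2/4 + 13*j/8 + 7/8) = 4*(j - 2)/(4*j^2 - 27*j - 7)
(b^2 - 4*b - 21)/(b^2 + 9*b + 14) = (b^2 - 4*b - 21)/(b^2 + 9*b + 14)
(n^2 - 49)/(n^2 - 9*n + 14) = (n + 7)/(n - 2)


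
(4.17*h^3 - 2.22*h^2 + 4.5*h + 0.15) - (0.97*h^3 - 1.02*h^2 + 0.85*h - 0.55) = 3.2*h^3 - 1.2*h^2 + 3.65*h + 0.7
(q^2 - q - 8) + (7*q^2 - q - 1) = 8*q^2 - 2*q - 9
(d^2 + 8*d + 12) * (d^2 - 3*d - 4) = d^4 + 5*d^3 - 16*d^2 - 68*d - 48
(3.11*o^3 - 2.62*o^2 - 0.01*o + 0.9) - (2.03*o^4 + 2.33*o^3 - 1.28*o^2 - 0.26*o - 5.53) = -2.03*o^4 + 0.78*o^3 - 1.34*o^2 + 0.25*o + 6.43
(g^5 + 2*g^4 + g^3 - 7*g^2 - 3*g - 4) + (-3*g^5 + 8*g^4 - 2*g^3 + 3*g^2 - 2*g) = -2*g^5 + 10*g^4 - g^3 - 4*g^2 - 5*g - 4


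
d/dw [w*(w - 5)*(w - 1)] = 3*w^2 - 12*w + 5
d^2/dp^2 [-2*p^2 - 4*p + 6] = -4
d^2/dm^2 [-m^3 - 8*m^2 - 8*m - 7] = -6*m - 16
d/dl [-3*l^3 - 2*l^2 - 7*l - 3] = -9*l^2 - 4*l - 7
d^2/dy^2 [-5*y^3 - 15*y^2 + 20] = -30*y - 30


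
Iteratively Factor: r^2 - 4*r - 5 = (r - 5)*(r + 1)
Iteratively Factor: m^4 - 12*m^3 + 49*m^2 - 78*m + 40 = (m - 1)*(m^3 - 11*m^2 + 38*m - 40) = (m - 4)*(m - 1)*(m^2 - 7*m + 10) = (m - 4)*(m - 2)*(m - 1)*(m - 5)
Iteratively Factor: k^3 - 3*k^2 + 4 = (k + 1)*(k^2 - 4*k + 4) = (k - 2)*(k + 1)*(k - 2)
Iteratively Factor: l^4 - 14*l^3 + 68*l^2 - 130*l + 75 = (l - 1)*(l^3 - 13*l^2 + 55*l - 75) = (l - 3)*(l - 1)*(l^2 - 10*l + 25) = (l - 5)*(l - 3)*(l - 1)*(l - 5)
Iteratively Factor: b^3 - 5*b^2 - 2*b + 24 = (b - 3)*(b^2 - 2*b - 8) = (b - 3)*(b + 2)*(b - 4)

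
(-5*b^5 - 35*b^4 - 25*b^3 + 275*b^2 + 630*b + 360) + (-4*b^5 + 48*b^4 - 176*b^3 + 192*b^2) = -9*b^5 + 13*b^4 - 201*b^3 + 467*b^2 + 630*b + 360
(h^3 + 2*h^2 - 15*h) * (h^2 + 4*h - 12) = h^5 + 6*h^4 - 19*h^3 - 84*h^2 + 180*h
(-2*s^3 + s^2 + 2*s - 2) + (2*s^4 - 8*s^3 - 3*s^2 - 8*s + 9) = 2*s^4 - 10*s^3 - 2*s^2 - 6*s + 7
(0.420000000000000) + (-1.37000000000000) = -0.950000000000000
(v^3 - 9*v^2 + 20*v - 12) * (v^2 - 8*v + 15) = v^5 - 17*v^4 + 107*v^3 - 307*v^2 + 396*v - 180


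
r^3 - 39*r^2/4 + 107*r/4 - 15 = (r - 5)*(r - 4)*(r - 3/4)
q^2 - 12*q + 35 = (q - 7)*(q - 5)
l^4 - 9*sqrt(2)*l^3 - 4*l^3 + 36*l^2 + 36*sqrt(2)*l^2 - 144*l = l*(l - 4)*(l - 6*sqrt(2))*(l - 3*sqrt(2))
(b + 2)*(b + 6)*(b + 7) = b^3 + 15*b^2 + 68*b + 84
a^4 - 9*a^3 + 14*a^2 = a^2*(a - 7)*(a - 2)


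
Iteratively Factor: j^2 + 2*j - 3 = (j - 1)*(j + 3)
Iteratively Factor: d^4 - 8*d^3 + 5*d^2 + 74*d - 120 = (d - 5)*(d^3 - 3*d^2 - 10*d + 24) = (d - 5)*(d + 3)*(d^2 - 6*d + 8) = (d - 5)*(d - 2)*(d + 3)*(d - 4)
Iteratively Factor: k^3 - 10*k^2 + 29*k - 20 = (k - 5)*(k^2 - 5*k + 4) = (k - 5)*(k - 1)*(k - 4)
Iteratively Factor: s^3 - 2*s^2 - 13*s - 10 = (s - 5)*(s^2 + 3*s + 2) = (s - 5)*(s + 2)*(s + 1)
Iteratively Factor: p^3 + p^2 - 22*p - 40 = (p - 5)*(p^2 + 6*p + 8) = (p - 5)*(p + 2)*(p + 4)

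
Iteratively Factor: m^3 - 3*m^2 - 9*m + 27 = (m - 3)*(m^2 - 9) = (m - 3)*(m + 3)*(m - 3)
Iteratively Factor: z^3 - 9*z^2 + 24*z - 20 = (z - 2)*(z^2 - 7*z + 10) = (z - 5)*(z - 2)*(z - 2)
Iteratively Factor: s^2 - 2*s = (s)*(s - 2)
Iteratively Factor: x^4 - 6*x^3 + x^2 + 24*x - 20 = (x - 1)*(x^3 - 5*x^2 - 4*x + 20) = (x - 1)*(x + 2)*(x^2 - 7*x + 10) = (x - 2)*(x - 1)*(x + 2)*(x - 5)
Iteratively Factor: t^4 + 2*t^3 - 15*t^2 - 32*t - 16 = (t + 1)*(t^3 + t^2 - 16*t - 16) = (t + 1)^2*(t^2 - 16) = (t + 1)^2*(t + 4)*(t - 4)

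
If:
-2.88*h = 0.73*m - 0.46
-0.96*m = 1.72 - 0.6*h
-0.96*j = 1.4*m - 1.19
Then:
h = 0.53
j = 3.37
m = -1.46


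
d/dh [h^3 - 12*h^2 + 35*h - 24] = 3*h^2 - 24*h + 35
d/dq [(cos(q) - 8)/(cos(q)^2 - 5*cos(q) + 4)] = (cos(q)^2 - 16*cos(q) + 36)*sin(q)/(cos(q)^2 - 5*cos(q) + 4)^2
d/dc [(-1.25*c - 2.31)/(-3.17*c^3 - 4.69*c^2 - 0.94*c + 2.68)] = (3.9625*c^3 + 5.8625*c^2 + 1.175*c - (1.25*c + 2.31)*(9.51*c^2 + 9.38*c + 0.94) - 3.35)/(3.17*c^3 + 4.69*c^2 + 0.94*c - 2.68)^2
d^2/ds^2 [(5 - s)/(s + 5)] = 20/(s + 5)^3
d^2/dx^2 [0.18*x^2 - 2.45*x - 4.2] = 0.360000000000000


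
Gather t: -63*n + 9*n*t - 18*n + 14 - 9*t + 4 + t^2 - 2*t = -81*n + t^2 + t*(9*n - 11) + 18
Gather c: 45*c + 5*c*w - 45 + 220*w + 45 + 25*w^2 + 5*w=c*(5*w + 45) + 25*w^2 + 225*w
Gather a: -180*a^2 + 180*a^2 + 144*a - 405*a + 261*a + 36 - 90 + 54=0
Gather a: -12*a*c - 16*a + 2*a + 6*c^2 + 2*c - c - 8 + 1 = a*(-12*c - 14) + 6*c^2 + c - 7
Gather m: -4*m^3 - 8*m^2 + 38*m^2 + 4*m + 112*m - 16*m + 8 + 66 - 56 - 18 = -4*m^3 + 30*m^2 + 100*m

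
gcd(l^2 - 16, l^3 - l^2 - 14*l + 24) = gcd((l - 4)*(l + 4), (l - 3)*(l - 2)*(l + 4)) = l + 4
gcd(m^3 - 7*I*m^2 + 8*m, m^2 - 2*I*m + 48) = m - 8*I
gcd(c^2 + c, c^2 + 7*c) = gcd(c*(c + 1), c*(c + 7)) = c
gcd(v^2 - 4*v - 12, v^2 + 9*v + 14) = v + 2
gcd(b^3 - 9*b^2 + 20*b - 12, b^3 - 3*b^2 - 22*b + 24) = b^2 - 7*b + 6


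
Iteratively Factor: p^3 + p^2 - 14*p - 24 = (p + 2)*(p^2 - p - 12) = (p + 2)*(p + 3)*(p - 4)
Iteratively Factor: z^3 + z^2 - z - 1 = (z + 1)*(z^2 - 1) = (z + 1)^2*(z - 1)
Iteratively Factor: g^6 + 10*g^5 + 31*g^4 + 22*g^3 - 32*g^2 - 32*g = (g + 4)*(g^5 + 6*g^4 + 7*g^3 - 6*g^2 - 8*g) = (g + 2)*(g + 4)*(g^4 + 4*g^3 - g^2 - 4*g) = (g - 1)*(g + 2)*(g + 4)*(g^3 + 5*g^2 + 4*g) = (g - 1)*(g + 2)*(g + 4)^2*(g^2 + g) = (g - 1)*(g + 1)*(g + 2)*(g + 4)^2*(g)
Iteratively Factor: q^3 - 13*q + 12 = (q + 4)*(q^2 - 4*q + 3) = (q - 1)*(q + 4)*(q - 3)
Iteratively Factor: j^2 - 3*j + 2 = (j - 2)*(j - 1)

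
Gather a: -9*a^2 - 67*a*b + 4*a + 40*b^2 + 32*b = -9*a^2 + a*(4 - 67*b) + 40*b^2 + 32*b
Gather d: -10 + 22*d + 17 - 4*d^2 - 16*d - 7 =-4*d^2 + 6*d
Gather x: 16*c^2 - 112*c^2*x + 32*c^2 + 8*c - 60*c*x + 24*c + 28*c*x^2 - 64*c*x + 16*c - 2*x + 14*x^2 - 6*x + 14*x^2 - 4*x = 48*c^2 + 48*c + x^2*(28*c + 28) + x*(-112*c^2 - 124*c - 12)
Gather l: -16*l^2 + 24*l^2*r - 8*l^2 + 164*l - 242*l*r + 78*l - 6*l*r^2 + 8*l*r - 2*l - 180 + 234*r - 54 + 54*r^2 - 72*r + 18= l^2*(24*r - 24) + l*(-6*r^2 - 234*r + 240) + 54*r^2 + 162*r - 216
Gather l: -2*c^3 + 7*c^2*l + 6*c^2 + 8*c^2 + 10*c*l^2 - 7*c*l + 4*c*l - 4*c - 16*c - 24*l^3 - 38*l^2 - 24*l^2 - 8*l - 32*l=-2*c^3 + 14*c^2 - 20*c - 24*l^3 + l^2*(10*c - 62) + l*(7*c^2 - 3*c - 40)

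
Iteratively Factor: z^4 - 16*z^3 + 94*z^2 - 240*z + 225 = (z - 3)*(z^3 - 13*z^2 + 55*z - 75) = (z - 3)^2*(z^2 - 10*z + 25) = (z - 5)*(z - 3)^2*(z - 5)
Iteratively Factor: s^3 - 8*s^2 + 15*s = (s)*(s^2 - 8*s + 15) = s*(s - 3)*(s - 5)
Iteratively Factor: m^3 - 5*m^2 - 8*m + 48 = (m + 3)*(m^2 - 8*m + 16) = (m - 4)*(m + 3)*(m - 4)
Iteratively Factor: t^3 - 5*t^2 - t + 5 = (t - 1)*(t^2 - 4*t - 5) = (t - 1)*(t + 1)*(t - 5)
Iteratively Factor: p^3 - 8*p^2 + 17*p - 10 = (p - 2)*(p^2 - 6*p + 5) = (p - 5)*(p - 2)*(p - 1)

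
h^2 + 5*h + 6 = (h + 2)*(h + 3)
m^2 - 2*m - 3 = (m - 3)*(m + 1)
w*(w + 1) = w^2 + w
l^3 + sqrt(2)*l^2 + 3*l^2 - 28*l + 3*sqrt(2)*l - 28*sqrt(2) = (l - 4)*(l + 7)*(l + sqrt(2))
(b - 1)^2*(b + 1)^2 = b^4 - 2*b^2 + 1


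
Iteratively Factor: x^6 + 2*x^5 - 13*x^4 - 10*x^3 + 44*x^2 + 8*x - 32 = (x - 2)*(x^5 + 4*x^4 - 5*x^3 - 20*x^2 + 4*x + 16) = (x - 2)*(x + 1)*(x^4 + 3*x^3 - 8*x^2 - 12*x + 16) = (x - 2)*(x - 1)*(x + 1)*(x^3 + 4*x^2 - 4*x - 16) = (x - 2)^2*(x - 1)*(x + 1)*(x^2 + 6*x + 8) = (x - 2)^2*(x - 1)*(x + 1)*(x + 2)*(x + 4)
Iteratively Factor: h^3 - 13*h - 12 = (h + 1)*(h^2 - h - 12) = (h + 1)*(h + 3)*(h - 4)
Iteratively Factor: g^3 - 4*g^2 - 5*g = (g + 1)*(g^2 - 5*g) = g*(g + 1)*(g - 5)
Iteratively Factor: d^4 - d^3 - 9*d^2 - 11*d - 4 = (d + 1)*(d^3 - 2*d^2 - 7*d - 4) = (d + 1)^2*(d^2 - 3*d - 4) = (d - 4)*(d + 1)^2*(d + 1)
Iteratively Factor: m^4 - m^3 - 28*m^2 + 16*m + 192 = (m + 4)*(m^3 - 5*m^2 - 8*m + 48) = (m + 3)*(m + 4)*(m^2 - 8*m + 16) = (m - 4)*(m + 3)*(m + 4)*(m - 4)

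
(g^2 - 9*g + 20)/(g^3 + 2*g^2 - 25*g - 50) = (g - 4)/(g^2 + 7*g + 10)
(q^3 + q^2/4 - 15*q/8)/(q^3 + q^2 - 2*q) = (q^2 + q/4 - 15/8)/(q^2 + q - 2)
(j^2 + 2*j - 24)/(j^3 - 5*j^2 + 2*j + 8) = (j + 6)/(j^2 - j - 2)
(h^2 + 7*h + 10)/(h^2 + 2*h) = (h + 5)/h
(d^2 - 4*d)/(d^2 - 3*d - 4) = d/(d + 1)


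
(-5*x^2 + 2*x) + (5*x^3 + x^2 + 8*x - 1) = 5*x^3 - 4*x^2 + 10*x - 1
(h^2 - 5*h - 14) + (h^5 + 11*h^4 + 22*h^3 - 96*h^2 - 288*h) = h^5 + 11*h^4 + 22*h^3 - 95*h^2 - 293*h - 14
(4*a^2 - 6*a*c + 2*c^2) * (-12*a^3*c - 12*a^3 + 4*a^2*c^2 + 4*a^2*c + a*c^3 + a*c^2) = -48*a^5*c - 48*a^5 + 88*a^4*c^2 + 88*a^4*c - 44*a^3*c^3 - 44*a^3*c^2 + 2*a^2*c^4 + 2*a^2*c^3 + 2*a*c^5 + 2*a*c^4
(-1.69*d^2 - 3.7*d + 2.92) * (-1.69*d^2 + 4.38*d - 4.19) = 2.8561*d^4 - 1.1492*d^3 - 14.0597*d^2 + 28.2926*d - 12.2348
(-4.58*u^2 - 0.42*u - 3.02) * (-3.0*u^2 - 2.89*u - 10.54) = 13.74*u^4 + 14.4962*u^3 + 58.547*u^2 + 13.1546*u + 31.8308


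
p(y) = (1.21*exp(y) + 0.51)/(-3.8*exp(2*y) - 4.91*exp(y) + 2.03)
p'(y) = (1.21*exp(y) + 0.51)*(7.6*exp(2*y) + 4.91*exp(y))/(-3.8*exp(2*y) - 4.91*exp(y) + 2.03)^2 + 1.21*exp(y)/(-3.8*exp(2*y) - 4.91*exp(y) + 2.03) = (4.598*exp(2*y) + 3.876*exp(y) + 4.9604)*exp(y)/(14.44*exp(4*y) + 37.316*exp(3*y) + 8.6801*exp(2*y) - 19.9346*exp(y) + 4.1209)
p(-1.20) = 4.24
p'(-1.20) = 46.27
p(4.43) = -0.00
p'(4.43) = 0.00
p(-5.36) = 0.26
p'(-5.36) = 0.01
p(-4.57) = 0.26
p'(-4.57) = 0.01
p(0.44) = -0.16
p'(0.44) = 0.16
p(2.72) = -0.02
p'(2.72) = 0.02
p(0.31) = -0.18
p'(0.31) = 0.19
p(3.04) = -0.01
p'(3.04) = 0.01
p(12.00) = 0.00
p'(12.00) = 0.00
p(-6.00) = 0.25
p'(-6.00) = 0.00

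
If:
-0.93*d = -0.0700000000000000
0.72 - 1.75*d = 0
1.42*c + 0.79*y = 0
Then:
No Solution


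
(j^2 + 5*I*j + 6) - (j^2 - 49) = 5*I*j + 55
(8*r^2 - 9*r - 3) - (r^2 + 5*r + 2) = 7*r^2 - 14*r - 5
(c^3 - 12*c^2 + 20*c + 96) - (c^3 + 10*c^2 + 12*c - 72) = -22*c^2 + 8*c + 168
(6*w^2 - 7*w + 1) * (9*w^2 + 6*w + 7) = 54*w^4 - 27*w^3 + 9*w^2 - 43*w + 7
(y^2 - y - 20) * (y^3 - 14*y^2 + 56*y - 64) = y^5 - 15*y^4 + 50*y^3 + 160*y^2 - 1056*y + 1280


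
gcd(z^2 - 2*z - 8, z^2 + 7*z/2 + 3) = z + 2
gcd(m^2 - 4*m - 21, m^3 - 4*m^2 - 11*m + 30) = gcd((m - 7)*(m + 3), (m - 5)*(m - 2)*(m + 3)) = m + 3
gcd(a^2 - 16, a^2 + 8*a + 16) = a + 4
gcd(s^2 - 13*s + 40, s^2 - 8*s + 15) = s - 5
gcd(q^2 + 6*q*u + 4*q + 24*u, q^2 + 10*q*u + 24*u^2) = q + 6*u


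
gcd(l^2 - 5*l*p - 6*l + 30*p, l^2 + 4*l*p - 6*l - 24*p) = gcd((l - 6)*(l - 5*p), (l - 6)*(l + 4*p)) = l - 6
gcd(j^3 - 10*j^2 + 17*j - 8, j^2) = 1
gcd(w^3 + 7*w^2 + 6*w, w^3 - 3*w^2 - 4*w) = w^2 + w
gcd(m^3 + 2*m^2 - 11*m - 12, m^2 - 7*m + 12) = m - 3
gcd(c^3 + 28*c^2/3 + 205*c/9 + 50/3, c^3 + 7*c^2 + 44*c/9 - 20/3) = c^2 + 23*c/3 + 10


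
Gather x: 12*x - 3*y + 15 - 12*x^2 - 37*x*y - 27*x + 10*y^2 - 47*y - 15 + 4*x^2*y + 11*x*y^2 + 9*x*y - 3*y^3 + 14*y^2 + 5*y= x^2*(4*y - 12) + x*(11*y^2 - 28*y - 15) - 3*y^3 + 24*y^2 - 45*y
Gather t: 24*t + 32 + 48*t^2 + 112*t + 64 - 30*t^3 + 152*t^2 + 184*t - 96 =-30*t^3 + 200*t^2 + 320*t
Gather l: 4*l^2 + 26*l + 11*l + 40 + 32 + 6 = 4*l^2 + 37*l + 78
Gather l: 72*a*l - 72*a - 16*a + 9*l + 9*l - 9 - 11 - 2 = -88*a + l*(72*a + 18) - 22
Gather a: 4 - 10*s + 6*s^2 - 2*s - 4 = 6*s^2 - 12*s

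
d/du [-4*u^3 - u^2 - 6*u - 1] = -12*u^2 - 2*u - 6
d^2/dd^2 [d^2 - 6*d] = 2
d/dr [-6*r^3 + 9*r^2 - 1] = 18*r*(1 - r)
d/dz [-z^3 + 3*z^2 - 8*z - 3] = -3*z^2 + 6*z - 8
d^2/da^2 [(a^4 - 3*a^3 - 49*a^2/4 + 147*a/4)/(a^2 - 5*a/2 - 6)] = 2*(8*a^6 - 60*a^5 + 6*a^4 + 715*a^3 - 1116*a^2 + 2700*a - 7938)/(8*a^6 - 60*a^5 + 6*a^4 + 595*a^3 - 36*a^2 - 2160*a - 1728)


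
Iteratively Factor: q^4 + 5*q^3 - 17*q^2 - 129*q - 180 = (q + 4)*(q^3 + q^2 - 21*q - 45) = (q - 5)*(q + 4)*(q^2 + 6*q + 9) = (q - 5)*(q + 3)*(q + 4)*(q + 3)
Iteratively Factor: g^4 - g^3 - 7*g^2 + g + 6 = (g - 3)*(g^3 + 2*g^2 - g - 2) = (g - 3)*(g + 1)*(g^2 + g - 2) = (g - 3)*(g - 1)*(g + 1)*(g + 2)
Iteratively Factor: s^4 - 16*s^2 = (s - 4)*(s^3 + 4*s^2) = s*(s - 4)*(s^2 + 4*s) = s*(s - 4)*(s + 4)*(s)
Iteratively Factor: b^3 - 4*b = (b)*(b^2 - 4) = b*(b + 2)*(b - 2)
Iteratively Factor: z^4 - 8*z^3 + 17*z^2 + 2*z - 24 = (z - 2)*(z^3 - 6*z^2 + 5*z + 12) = (z - 3)*(z - 2)*(z^2 - 3*z - 4) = (z - 3)*(z - 2)*(z + 1)*(z - 4)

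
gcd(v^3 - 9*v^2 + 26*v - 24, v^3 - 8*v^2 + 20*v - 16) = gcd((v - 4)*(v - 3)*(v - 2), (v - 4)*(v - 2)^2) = v^2 - 6*v + 8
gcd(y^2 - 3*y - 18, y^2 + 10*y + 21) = y + 3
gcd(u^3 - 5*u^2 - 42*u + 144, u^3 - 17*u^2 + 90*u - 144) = u^2 - 11*u + 24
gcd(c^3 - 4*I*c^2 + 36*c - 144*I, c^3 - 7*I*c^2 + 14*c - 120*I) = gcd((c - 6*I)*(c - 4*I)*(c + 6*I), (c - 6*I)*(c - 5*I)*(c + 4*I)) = c - 6*I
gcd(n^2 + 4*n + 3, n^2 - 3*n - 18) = n + 3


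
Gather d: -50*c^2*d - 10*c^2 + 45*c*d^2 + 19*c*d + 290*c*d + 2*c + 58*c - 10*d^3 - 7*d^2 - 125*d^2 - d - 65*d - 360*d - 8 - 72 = -10*c^2 + 60*c - 10*d^3 + d^2*(45*c - 132) + d*(-50*c^2 + 309*c - 426) - 80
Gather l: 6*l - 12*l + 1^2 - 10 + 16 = 7 - 6*l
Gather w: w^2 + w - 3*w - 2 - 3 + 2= w^2 - 2*w - 3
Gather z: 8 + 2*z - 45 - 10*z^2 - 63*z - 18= -10*z^2 - 61*z - 55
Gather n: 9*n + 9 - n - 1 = 8*n + 8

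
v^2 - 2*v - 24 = (v - 6)*(v + 4)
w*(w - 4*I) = w^2 - 4*I*w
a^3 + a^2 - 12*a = a*(a - 3)*(a + 4)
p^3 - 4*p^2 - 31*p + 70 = (p - 7)*(p - 2)*(p + 5)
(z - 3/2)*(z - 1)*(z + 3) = z^3 + z^2/2 - 6*z + 9/2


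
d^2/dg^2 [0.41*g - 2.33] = 0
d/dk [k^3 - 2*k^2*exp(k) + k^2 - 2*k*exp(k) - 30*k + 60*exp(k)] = -2*k^2*exp(k) + 3*k^2 - 6*k*exp(k) + 2*k + 58*exp(k) - 30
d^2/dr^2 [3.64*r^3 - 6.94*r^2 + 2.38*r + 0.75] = 21.84*r - 13.88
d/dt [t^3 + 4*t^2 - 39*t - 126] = 3*t^2 + 8*t - 39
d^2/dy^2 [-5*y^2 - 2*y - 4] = -10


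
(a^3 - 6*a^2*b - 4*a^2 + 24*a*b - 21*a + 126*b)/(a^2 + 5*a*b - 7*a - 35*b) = (a^2 - 6*a*b + 3*a - 18*b)/(a + 5*b)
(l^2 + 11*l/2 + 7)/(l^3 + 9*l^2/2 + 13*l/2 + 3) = (2*l + 7)/(2*l^2 + 5*l + 3)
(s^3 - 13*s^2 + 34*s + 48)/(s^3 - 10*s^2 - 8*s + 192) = (s + 1)/(s + 4)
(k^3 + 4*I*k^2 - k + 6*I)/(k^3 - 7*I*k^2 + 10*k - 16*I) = (k + 3*I)/(k - 8*I)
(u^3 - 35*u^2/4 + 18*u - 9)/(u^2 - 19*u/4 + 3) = (u^2 - 8*u + 12)/(u - 4)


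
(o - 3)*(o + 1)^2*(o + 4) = o^4 + 3*o^3 - 9*o^2 - 23*o - 12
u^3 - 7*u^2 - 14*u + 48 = (u - 8)*(u - 2)*(u + 3)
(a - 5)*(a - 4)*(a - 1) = a^3 - 10*a^2 + 29*a - 20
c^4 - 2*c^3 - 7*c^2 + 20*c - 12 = (c - 2)^2*(c - 1)*(c + 3)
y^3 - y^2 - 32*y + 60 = (y - 5)*(y - 2)*(y + 6)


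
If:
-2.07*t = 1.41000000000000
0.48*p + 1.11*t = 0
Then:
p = 1.58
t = -0.68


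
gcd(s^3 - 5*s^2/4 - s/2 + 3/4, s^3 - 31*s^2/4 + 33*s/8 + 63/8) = s + 3/4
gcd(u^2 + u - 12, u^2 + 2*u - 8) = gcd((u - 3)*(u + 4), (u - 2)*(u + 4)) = u + 4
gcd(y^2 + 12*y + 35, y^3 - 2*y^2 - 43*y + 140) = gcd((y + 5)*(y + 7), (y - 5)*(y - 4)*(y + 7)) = y + 7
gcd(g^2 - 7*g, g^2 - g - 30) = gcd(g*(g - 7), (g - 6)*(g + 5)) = 1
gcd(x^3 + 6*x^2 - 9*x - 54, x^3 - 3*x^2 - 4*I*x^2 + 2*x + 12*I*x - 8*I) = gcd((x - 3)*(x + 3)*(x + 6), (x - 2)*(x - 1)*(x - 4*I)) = 1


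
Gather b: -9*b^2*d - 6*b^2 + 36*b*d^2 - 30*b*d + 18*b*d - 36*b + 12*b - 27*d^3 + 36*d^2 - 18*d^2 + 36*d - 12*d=b^2*(-9*d - 6) + b*(36*d^2 - 12*d - 24) - 27*d^3 + 18*d^2 + 24*d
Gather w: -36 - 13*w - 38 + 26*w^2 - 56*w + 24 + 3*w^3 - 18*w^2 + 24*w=3*w^3 + 8*w^2 - 45*w - 50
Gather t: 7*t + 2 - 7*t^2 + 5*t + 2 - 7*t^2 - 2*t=-14*t^2 + 10*t + 4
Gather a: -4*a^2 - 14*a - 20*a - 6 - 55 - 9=-4*a^2 - 34*a - 70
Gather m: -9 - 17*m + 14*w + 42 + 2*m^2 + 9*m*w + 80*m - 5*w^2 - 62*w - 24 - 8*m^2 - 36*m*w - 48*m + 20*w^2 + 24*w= -6*m^2 + m*(15 - 27*w) + 15*w^2 - 24*w + 9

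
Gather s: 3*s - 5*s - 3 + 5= 2 - 2*s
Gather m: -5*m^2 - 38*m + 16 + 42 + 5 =-5*m^2 - 38*m + 63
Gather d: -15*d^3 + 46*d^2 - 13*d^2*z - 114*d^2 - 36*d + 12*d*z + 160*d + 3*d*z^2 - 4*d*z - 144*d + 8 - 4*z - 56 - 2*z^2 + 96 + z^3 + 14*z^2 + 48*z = -15*d^3 + d^2*(-13*z - 68) + d*(3*z^2 + 8*z - 20) + z^3 + 12*z^2 + 44*z + 48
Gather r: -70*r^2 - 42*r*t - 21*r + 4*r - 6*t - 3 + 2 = -70*r^2 + r*(-42*t - 17) - 6*t - 1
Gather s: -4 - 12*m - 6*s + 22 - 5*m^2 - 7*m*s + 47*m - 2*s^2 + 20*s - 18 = -5*m^2 + 35*m - 2*s^2 + s*(14 - 7*m)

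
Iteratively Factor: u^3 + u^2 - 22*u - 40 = (u + 4)*(u^2 - 3*u - 10) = (u - 5)*(u + 4)*(u + 2)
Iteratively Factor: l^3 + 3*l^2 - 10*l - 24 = (l + 4)*(l^2 - l - 6) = (l - 3)*(l + 4)*(l + 2)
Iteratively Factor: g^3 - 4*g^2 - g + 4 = (g + 1)*(g^2 - 5*g + 4) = (g - 1)*(g + 1)*(g - 4)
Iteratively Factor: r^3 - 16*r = (r + 4)*(r^2 - 4*r) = r*(r + 4)*(r - 4)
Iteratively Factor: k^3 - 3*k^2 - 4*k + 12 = (k + 2)*(k^2 - 5*k + 6) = (k - 2)*(k + 2)*(k - 3)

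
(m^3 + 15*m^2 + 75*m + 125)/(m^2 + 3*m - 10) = (m^2 + 10*m + 25)/(m - 2)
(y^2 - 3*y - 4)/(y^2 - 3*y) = (y^2 - 3*y - 4)/(y*(y - 3))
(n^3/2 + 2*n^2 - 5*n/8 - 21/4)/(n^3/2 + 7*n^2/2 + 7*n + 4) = (n^2 + 2*n - 21/4)/(n^2 + 5*n + 4)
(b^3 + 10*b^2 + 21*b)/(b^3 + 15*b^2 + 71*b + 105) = b/(b + 5)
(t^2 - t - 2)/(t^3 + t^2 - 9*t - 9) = (t - 2)/(t^2 - 9)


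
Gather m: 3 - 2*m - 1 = 2 - 2*m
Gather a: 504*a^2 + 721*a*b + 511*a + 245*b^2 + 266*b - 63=504*a^2 + a*(721*b + 511) + 245*b^2 + 266*b - 63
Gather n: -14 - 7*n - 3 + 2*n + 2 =-5*n - 15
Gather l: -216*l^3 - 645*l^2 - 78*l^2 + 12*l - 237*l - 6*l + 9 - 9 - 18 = -216*l^3 - 723*l^2 - 231*l - 18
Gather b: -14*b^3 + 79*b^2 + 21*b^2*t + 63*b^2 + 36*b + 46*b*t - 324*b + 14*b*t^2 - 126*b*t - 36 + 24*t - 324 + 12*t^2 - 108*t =-14*b^3 + b^2*(21*t + 142) + b*(14*t^2 - 80*t - 288) + 12*t^2 - 84*t - 360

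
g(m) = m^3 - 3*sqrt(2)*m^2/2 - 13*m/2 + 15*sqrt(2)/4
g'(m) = 3*m^2 - 3*sqrt(2)*m - 13/2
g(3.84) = 5.69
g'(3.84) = 21.45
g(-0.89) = 8.70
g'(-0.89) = -0.35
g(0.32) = 3.04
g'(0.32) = -7.55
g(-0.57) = 8.13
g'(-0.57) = -3.11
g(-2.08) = 0.65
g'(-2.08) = 15.30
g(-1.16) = 8.43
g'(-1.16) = 2.46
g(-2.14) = -0.30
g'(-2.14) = 16.32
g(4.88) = 39.28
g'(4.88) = 44.24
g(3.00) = -6.29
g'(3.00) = 7.77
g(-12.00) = -1950.17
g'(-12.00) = 476.41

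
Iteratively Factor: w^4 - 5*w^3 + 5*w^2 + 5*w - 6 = (w - 1)*(w^3 - 4*w^2 + w + 6) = (w - 1)*(w + 1)*(w^2 - 5*w + 6) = (w - 3)*(w - 1)*(w + 1)*(w - 2)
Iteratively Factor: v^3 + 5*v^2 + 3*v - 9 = (v - 1)*(v^2 + 6*v + 9) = (v - 1)*(v + 3)*(v + 3)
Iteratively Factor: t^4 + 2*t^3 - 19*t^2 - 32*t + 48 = (t - 1)*(t^3 + 3*t^2 - 16*t - 48) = (t - 4)*(t - 1)*(t^2 + 7*t + 12) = (t - 4)*(t - 1)*(t + 4)*(t + 3)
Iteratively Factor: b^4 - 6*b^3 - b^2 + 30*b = (b)*(b^3 - 6*b^2 - b + 30) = b*(b - 5)*(b^2 - b - 6) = b*(b - 5)*(b - 3)*(b + 2)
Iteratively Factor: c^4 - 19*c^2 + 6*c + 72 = (c + 4)*(c^3 - 4*c^2 - 3*c + 18) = (c + 2)*(c + 4)*(c^2 - 6*c + 9) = (c - 3)*(c + 2)*(c + 4)*(c - 3)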